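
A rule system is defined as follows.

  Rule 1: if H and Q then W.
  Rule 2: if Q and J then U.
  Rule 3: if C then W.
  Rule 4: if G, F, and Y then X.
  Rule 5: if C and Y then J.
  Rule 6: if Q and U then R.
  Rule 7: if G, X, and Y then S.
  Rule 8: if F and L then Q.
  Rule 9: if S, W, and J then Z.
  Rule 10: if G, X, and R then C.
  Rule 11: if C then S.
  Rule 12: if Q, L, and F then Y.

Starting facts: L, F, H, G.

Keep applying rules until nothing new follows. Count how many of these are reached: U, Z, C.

0

U would need Q and J (Rule 2), but J is never established.
Z would need S, W, and J (Rule 9), but J is never established.
C would need G, X, and R (Rule 10), but R is never established.
None of the 3 are reached.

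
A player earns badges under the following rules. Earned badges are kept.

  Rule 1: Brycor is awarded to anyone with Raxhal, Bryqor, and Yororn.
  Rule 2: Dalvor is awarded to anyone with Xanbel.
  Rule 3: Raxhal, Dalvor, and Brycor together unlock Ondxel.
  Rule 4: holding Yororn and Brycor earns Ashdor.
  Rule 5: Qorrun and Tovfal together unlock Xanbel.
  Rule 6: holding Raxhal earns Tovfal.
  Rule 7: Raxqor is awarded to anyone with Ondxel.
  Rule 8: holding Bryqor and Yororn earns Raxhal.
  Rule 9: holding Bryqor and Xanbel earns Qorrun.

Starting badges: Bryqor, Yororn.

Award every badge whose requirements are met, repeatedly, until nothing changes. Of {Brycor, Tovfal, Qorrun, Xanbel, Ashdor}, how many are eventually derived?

3

With Bryqor and Yororn, Raxhal is earned (Rule 8).
With Raxhal, Bryqor, and Yororn, Brycor is earned (Rule 1).
With Raxhal, Tovfal is earned (Rule 6).
With Yororn and Brycor, Ashdor is earned (Rule 4).
Brycor: reached.
Tovfal: reached.
Qorrun would need Bryqor and Xanbel (Rule 9), but Xanbel is never earned.
Xanbel would need Qorrun and Tovfal (Rule 5), but Qorrun is never earned.
Ashdor: reached.
Reached: Brycor, Tovfal, and Ashdor — 3 of the 5.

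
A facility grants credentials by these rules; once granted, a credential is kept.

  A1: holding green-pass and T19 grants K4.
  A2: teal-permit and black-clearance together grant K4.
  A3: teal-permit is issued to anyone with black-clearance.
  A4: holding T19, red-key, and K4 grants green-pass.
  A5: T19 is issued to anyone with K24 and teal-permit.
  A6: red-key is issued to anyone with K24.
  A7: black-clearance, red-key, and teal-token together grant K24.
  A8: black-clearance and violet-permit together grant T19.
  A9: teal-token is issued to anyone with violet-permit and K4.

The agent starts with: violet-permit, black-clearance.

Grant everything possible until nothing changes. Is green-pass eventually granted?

No

green-pass would need T19, red-key, and K4 (A4), but red-key is never granted.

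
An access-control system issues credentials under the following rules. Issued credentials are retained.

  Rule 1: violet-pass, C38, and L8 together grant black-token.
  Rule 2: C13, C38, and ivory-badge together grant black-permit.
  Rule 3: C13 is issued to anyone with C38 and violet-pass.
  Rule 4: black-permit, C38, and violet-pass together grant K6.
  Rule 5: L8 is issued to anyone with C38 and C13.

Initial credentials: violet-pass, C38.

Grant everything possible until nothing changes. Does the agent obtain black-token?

Holding C38 and violet-pass grants C13 (Rule 3).
Holding C38 and C13 grants L8 (Rule 5).
Holding violet-pass, C38, and L8 grants black-token (Rule 1).

Yes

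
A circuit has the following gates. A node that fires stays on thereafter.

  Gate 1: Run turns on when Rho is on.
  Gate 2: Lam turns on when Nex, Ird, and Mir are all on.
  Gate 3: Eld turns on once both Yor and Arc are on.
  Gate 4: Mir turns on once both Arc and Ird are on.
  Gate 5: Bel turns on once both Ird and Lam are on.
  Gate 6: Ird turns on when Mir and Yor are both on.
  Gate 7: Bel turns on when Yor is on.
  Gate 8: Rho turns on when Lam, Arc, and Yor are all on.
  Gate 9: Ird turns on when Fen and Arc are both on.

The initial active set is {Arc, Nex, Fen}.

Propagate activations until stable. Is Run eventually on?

Run would need Rho (Gate 1), but Rho never turns on.

No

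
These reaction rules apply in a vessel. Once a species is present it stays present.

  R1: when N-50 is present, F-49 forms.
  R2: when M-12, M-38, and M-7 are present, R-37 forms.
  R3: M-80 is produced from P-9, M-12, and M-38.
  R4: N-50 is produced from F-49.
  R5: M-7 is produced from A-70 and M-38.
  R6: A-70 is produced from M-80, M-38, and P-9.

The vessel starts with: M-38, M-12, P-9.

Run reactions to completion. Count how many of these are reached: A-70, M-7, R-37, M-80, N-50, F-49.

P-9, M-12, and M-38 present → M-80 forms (R3).
M-80, M-38, and P-9 present → A-70 forms (R6).
A-70 and M-38 present → M-7 forms (R5).
M-12, M-38, and M-7 present → R-37 forms (R2).
A-70: reached.
M-7: reached.
R-37: reached.
M-80: reached.
N-50 would need F-49 (R4), but F-49 never forms.
F-49 would need N-50 (R1), but N-50 never forms.
Reached: A-70, M-7, R-37, and M-80 — 4 of the 6.

4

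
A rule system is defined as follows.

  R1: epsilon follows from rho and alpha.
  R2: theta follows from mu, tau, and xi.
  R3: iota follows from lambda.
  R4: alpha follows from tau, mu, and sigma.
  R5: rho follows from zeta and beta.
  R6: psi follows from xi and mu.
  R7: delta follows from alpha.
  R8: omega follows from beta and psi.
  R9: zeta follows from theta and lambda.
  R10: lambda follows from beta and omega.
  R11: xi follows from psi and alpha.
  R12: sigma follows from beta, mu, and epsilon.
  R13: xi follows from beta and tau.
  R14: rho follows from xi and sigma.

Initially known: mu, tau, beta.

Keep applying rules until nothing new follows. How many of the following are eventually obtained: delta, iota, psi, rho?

3

From beta and tau, R13 gives xi.
mu, tau, and xi hold, so theta follows (R2).
xi and mu hold, so psi follows (R6).
beta and psi hold, so omega follows (R8).
beta and omega hold, so lambda follows (R10).
From lambda, R3 gives iota.
theta and lambda hold, so zeta follows (R9).
zeta and beta hold, so rho follows (R5).
delta would need alpha (R7), but alpha is never established.
iota: reached.
psi: reached.
rho: reached.
Reached: iota, psi, and rho — 3 of the 4.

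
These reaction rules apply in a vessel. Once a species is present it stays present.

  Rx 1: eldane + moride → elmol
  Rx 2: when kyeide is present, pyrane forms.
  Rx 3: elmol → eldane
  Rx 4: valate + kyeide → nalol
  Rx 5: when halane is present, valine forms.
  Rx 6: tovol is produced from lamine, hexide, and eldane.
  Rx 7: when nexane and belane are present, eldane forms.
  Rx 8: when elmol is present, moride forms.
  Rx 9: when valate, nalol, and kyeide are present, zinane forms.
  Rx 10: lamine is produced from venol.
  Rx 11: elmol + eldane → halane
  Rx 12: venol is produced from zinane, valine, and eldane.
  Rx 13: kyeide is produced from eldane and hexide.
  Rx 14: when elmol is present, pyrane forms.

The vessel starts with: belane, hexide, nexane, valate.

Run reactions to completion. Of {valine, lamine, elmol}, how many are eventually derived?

valine would need halane (Rx 5), but halane never forms.
lamine would need venol (Rx 10), but venol never forms.
elmol would need eldane and moride (Rx 1), but moride never forms.
None of the 3 are reached.

0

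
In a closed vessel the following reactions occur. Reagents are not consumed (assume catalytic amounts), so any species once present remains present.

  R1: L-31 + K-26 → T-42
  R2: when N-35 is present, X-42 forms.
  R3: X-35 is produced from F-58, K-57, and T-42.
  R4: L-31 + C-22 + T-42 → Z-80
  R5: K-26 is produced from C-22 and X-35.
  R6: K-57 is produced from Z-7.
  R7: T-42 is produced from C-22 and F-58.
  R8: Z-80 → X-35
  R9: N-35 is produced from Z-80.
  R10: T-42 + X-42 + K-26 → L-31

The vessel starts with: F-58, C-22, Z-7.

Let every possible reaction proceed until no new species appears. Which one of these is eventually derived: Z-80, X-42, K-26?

K-26

C-22 and F-58 present → T-42 forms (R7).
Z-7 present → K-57 forms (R6).
F-58, K-57, and T-42 present → X-35 forms (R3).
C-22 and X-35 present → K-26 forms (R5).
Z-80 would need L-31, C-22, and T-42 (R4), but L-31 never forms. X-42 would need N-35 (R2), but N-35 never forms.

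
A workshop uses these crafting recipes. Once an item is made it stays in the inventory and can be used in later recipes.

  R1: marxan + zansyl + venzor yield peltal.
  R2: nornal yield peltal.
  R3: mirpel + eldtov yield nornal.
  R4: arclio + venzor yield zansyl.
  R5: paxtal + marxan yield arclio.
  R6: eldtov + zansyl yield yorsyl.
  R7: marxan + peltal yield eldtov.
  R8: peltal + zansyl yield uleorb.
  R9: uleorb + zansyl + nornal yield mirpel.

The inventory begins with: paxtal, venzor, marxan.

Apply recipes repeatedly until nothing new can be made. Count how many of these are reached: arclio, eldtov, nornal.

2

Using R5, paxtal and marxan make arclio.
arclio + venzor → zansyl (R4).
Using R1, marxan, zansyl, and venzor make peltal.
marxan + peltal → eldtov (R7).
arclio: reached.
eldtov: reached.
nornal would need mirpel and eldtov (R3), but mirpel is never obtained.
Reached: arclio and eldtov — 2 of the 3.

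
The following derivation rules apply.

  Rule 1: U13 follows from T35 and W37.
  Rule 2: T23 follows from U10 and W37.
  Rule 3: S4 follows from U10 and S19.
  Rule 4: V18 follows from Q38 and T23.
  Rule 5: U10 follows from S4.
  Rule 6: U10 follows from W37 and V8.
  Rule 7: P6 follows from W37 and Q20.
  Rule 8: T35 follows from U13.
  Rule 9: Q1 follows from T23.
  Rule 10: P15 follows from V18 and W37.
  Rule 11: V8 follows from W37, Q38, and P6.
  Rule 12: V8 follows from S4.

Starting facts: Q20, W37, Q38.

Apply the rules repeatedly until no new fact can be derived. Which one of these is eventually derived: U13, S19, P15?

From W37 and Q20, Rule 7 gives P6.
W37, Q38, and P6 hold, so V8 follows (Rule 11).
From W37 and V8, Rule 6 gives U10.
From U10 and W37, Rule 2 gives T23.
Q38 and T23 hold, so V18 follows (Rule 4).
V18 and W37 hold, so P15 follows (Rule 10).
No rule produces S19, and it is not given. U13 would need T35 and W37 (Rule 1), but T35 is never established.

P15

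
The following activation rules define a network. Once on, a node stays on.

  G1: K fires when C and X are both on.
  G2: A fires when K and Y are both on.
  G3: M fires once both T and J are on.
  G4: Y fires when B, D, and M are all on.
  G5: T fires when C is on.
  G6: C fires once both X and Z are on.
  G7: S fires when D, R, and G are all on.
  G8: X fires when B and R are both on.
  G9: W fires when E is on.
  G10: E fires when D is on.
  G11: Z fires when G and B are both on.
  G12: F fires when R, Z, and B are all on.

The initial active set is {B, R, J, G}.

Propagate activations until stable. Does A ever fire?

No

A would need K and Y (G2), but Y never turns on.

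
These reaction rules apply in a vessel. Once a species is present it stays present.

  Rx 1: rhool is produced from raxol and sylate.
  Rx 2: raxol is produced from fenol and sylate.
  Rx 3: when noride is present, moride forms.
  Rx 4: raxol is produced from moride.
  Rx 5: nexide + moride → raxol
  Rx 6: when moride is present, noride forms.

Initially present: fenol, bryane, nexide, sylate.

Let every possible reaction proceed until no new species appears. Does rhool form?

fenol and sylate present → raxol forms (Rx 2).
raxol and sylate present → rhool forms (Rx 1).

Yes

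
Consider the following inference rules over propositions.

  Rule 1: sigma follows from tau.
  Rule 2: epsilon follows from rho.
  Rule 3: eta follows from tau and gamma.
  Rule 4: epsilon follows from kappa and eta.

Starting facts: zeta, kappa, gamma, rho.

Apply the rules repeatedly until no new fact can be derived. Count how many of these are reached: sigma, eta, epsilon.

1

From rho, Rule 2 gives epsilon.
sigma would need tau (Rule 1), but tau is never established.
eta would need tau and gamma (Rule 3), but tau is never established.
epsilon: reached.
Reached: epsilon — 1 of the 3.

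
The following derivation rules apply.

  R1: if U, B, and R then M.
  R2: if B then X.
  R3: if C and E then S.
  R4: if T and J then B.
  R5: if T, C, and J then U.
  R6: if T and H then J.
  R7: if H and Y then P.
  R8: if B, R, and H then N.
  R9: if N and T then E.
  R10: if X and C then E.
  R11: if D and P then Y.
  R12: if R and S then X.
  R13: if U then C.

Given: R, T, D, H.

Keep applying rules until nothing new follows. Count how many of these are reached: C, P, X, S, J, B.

3

T and H hold, so J follows (R6).
T and J hold, so B follows (R4).
From B, R2 gives X.
C would need U (R13), but U is never established.
P would need H and Y (R7), but Y is never established.
X: reached.
S would need C and E (R3), but C is never established.
J: reached.
B: reached.
Reached: X, J, and B — 3 of the 6.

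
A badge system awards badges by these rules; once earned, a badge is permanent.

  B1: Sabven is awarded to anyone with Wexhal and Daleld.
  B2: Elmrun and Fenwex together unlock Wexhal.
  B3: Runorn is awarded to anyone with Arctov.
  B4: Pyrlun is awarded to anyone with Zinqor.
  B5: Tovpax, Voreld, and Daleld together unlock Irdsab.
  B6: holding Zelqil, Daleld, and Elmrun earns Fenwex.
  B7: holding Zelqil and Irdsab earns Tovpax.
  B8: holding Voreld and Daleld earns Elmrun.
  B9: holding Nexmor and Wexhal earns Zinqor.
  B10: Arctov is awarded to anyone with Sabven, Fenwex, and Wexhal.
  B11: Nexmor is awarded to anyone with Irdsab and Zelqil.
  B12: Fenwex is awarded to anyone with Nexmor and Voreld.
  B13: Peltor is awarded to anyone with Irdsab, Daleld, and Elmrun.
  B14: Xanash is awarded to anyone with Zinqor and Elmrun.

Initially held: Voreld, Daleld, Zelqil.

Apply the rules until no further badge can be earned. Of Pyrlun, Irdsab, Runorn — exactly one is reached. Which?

With Voreld and Daleld, Elmrun is earned (B8).
With Zelqil, Daleld, and Elmrun, Fenwex is earned (B6).
With Elmrun and Fenwex, Wexhal is earned (B2).
With Wexhal and Daleld, Sabven is earned (B1).
With Sabven, Fenwex, and Wexhal, Arctov is earned (B10).
With Arctov, Runorn is earned (B3).
Irdsab would need Tovpax, Voreld, and Daleld (B5), but Tovpax is never earned. Pyrlun would need Zinqor (B4), but Zinqor is never earned.

Runorn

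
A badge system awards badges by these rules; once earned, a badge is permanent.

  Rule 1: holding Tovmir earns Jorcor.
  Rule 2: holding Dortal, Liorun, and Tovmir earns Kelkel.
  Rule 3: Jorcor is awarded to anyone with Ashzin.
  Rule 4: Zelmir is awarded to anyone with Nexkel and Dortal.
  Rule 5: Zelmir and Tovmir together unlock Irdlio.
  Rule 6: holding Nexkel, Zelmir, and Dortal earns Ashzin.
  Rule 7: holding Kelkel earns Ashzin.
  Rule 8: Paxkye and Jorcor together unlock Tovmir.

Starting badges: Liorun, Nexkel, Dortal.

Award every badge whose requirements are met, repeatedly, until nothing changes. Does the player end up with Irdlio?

Irdlio would need Zelmir and Tovmir (Rule 5), but Tovmir is never earned.

No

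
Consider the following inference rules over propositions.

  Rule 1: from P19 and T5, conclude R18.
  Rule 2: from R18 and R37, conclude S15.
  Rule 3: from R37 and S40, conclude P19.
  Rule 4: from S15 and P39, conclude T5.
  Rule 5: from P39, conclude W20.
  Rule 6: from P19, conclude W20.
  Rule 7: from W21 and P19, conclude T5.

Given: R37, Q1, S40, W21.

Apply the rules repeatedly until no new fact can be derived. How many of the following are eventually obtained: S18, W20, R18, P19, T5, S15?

5

From R37 and S40, Rule 3 gives P19.
From P19, Rule 6 gives W20.
From W21 and P19, Rule 7 gives T5.
From P19 and T5, Rule 1 gives R18.
From R18 and R37, Rule 2 gives S15.
No rule produces S18, and it is not given.
W20: reached.
R18: reached.
P19: reached.
T5: reached.
S15: reached.
Reached: W20, R18, P19, T5, and S15 — 5 of the 6.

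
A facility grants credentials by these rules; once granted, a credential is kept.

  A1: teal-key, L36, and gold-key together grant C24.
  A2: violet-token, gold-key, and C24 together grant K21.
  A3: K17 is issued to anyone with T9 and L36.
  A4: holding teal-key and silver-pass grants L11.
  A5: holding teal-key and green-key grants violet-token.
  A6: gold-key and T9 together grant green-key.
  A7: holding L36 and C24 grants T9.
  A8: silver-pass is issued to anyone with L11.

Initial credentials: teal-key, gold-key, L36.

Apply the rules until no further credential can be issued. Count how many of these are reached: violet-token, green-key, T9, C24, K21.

5

Holding teal-key, L36, and gold-key grants C24 (A1).
Holding L36 and C24 grants T9 (A7).
Holding gold-key and T9 grants green-key (A6).
Holding teal-key and green-key grants violet-token (A5).
Holding violet-token, gold-key, and C24 grants K21 (A2).
violet-token: reached.
green-key: reached.
T9: reached.
C24: reached.
K21: reached.
All 5 are reached.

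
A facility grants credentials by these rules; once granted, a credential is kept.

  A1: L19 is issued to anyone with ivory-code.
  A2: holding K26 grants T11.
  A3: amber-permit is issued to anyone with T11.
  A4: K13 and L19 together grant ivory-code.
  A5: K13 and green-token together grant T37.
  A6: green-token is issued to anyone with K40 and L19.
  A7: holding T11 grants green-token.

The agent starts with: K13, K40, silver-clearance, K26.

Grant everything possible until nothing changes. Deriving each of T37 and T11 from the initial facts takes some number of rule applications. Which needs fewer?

T11: Holding K26 grants T11 (A2). [1 rule application]
T37: Holding K26 grants T11 (A2). Holding T11 grants green-token (A7). Holding K13 and green-token grants T37 (A5). [3 rule applications]
T11 needs fewer.

T11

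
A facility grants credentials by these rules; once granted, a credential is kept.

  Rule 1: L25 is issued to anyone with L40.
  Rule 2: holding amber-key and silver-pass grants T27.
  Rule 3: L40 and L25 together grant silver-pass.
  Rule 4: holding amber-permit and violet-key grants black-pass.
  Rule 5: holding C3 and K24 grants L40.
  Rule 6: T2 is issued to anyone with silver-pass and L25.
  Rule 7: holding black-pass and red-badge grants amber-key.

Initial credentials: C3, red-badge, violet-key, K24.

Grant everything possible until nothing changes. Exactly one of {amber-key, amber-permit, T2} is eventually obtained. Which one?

T2

Holding C3 and K24 grants L40 (Rule 5).
Holding L40 grants L25 (Rule 1).
Holding L40 and L25 grants silver-pass (Rule 3).
Holding silver-pass and L25 grants T2 (Rule 6).
No rule produces amber-permit, and it is not given. amber-key would need black-pass and red-badge (Rule 7), but black-pass is never granted.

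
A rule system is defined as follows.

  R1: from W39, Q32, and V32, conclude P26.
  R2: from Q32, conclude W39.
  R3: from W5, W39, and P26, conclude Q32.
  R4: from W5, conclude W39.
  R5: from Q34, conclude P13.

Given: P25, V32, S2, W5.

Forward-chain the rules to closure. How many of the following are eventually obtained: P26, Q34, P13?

0

P26 would need W39, Q32, and V32 (R1), but Q32 is never established.
No rule produces Q34, and it is not given.
P13 would need Q34 (R5), but Q34 is never established.
None of the 3 are reached.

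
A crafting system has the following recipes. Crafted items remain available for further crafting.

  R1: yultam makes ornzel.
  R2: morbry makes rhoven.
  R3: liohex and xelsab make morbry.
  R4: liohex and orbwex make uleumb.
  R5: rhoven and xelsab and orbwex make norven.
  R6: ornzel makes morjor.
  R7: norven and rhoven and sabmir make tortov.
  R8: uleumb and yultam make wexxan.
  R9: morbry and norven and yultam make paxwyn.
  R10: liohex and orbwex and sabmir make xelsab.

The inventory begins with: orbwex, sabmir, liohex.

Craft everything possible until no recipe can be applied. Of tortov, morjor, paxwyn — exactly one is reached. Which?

tortov

Using R10, liohex, orbwex, and sabmir make xelsab.
liohex and xelsab → morbry (R3).
morbry → rhoven (R2).
rhoven and xelsab and orbwex → norven (R5).
norven and rhoven and sabmir → tortov (R7).
paxwyn would need morbry, norven, and yultam (R9), but yultam is never obtained. morjor would need ornzel (R6), but ornzel is never obtained.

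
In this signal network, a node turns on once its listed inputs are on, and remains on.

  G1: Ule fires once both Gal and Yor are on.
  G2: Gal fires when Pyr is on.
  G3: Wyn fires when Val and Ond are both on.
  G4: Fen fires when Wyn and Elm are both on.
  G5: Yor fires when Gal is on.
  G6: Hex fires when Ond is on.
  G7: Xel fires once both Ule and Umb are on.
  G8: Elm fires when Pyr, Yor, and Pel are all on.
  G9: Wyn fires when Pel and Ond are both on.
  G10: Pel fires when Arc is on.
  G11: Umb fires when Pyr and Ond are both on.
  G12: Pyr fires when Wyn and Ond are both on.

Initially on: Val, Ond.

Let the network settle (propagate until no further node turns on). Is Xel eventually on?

G3: Val and Ond on → Wyn on.
G12: Wyn and Ond on → Pyr on.
G11: Pyr and Ond on → Umb on.
G2: Pyr on → Gal on.
Gal is on, so Yor fires (G5).
Gal and Yor are on, so Ule fires (G1).
Ule and Umb are on, so Xel fires (G7).

Yes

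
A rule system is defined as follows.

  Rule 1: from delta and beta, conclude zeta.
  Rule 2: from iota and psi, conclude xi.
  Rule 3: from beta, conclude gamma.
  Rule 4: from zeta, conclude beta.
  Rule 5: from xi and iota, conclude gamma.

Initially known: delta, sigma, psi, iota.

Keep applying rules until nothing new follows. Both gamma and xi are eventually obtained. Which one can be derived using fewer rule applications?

xi: iota and psi hold, so xi follows (Rule 2). [1 rule application]
gamma: iota and psi hold, so xi follows (Rule 2). From xi and iota, Rule 5 gives gamma. [2 rule applications]
xi needs fewer.

xi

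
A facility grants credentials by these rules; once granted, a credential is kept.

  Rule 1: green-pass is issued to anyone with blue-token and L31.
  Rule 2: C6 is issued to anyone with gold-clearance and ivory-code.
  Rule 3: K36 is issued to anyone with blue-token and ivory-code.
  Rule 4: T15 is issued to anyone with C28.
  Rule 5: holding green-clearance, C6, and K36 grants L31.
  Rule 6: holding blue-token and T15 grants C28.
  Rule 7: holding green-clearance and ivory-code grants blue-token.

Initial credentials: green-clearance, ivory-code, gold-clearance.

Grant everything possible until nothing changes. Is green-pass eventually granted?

Yes

Holding green-clearance and ivory-code grants blue-token (Rule 7).
Holding gold-clearance and ivory-code grants C6 (Rule 2).
Holding blue-token and ivory-code grants K36 (Rule 3).
Holding green-clearance, C6, and K36 grants L31 (Rule 5).
Holding blue-token and L31 grants green-pass (Rule 1).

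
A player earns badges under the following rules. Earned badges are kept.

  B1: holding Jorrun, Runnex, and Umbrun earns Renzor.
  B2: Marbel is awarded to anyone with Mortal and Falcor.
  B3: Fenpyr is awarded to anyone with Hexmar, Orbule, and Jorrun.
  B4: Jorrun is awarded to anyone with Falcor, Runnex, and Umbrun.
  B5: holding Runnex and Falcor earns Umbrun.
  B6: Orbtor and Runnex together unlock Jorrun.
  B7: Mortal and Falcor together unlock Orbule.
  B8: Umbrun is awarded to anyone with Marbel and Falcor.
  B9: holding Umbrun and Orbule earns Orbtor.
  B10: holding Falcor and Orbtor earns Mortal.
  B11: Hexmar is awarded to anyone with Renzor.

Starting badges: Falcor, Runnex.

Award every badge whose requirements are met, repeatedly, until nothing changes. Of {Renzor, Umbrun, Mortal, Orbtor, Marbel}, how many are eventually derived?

With Runnex and Falcor, Umbrun is earned (B5).
With Falcor, Runnex, and Umbrun, Jorrun is earned (B4).
With Jorrun, Runnex, and Umbrun, Renzor is earned (B1).
Renzor: reached.
Umbrun: reached.
Mortal would need Falcor and Orbtor (B10), but Orbtor is never earned.
Orbtor would need Umbrun and Orbule (B9), but Orbule is never earned.
Marbel would need Mortal and Falcor (B2), but Mortal is never earned.
Reached: Renzor and Umbrun — 2 of the 5.

2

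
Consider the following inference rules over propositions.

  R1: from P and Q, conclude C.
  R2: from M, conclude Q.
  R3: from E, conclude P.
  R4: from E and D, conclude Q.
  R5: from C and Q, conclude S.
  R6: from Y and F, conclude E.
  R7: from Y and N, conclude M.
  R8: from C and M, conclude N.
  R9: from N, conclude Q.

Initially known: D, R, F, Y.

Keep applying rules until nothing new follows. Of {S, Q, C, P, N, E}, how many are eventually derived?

5

Y and F hold, so E follows (R6).
From E, R3 gives P.
From E and D, R4 gives Q.
P and Q hold, so C follows (R1).
From C and Q, R5 gives S.
S: reached.
Q: reached.
C: reached.
P: reached.
N would need C and M (R8), but M is never established.
E: reached.
Reached: S, Q, C, P, and E — 5 of the 6.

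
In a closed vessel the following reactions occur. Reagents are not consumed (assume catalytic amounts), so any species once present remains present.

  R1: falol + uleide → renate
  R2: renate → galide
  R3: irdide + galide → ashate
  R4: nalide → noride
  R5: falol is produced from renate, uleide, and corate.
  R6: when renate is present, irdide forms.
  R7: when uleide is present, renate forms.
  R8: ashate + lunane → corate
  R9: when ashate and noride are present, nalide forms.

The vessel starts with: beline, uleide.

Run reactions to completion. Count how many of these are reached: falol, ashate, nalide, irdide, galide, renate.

4

uleide present → renate forms (R7).
renate present → irdide forms (R6).
renate present → galide forms (R2).
irdide and galide present → ashate forms (R3).
falol would need renate, uleide, and corate (R5), but corate never forms.
ashate: reached.
nalide would need ashate and noride (R9), but noride never forms.
irdide: reached.
galide: reached.
renate: reached.
Reached: ashate, irdide, galide, and renate — 4 of the 6.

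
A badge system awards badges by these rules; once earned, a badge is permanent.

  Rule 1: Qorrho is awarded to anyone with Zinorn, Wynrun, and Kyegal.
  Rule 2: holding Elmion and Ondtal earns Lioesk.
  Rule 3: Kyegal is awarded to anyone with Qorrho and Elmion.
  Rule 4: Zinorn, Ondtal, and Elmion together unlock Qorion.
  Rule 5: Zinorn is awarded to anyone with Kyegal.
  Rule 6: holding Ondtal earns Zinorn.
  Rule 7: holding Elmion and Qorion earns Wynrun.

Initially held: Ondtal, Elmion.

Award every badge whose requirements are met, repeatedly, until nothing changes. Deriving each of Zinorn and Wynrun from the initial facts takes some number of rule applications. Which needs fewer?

Zinorn: With Ondtal, Zinorn is earned (Rule 6). [1 rule application]
Wynrun: With Ondtal, Zinorn is earned (Rule 6). With Zinorn, Ondtal, and Elmion, Qorion is earned (Rule 4). With Elmion and Qorion, Wynrun is earned (Rule 7). [3 rule applications]
Zinorn needs fewer.

Zinorn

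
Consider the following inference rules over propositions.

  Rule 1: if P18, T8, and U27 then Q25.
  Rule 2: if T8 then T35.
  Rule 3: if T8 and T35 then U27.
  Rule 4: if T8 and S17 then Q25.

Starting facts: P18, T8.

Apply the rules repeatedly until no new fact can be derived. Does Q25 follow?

Yes

From T8, Rule 2 gives T35.
T8 and T35 hold, so U27 follows (Rule 3).
P18, T8, and U27 hold, so Q25 follows (Rule 1).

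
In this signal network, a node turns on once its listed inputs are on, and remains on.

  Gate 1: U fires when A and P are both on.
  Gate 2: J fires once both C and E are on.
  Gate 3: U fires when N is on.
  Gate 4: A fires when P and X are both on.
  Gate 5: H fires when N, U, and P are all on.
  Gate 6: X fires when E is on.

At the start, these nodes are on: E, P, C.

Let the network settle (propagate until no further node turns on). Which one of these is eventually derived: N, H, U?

E is on, so X fires (Gate 6).
Gate 4: P and X on → A on.
A and P are on, so U fires (Gate 1).
No rule produces N, and it is not given. H would need N, U, and P (Gate 5), but N never turns on.

U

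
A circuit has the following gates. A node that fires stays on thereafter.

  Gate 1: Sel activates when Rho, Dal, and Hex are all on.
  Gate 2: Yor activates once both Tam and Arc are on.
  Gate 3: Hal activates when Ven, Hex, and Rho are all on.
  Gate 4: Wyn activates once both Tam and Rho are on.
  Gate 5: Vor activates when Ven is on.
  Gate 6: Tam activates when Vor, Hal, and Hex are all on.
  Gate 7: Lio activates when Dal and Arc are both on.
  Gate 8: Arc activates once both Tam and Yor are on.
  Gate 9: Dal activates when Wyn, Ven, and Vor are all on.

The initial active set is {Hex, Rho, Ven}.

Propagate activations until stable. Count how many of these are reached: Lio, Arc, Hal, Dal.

2

Gate 3: Ven, Hex, and Rho on → Hal on.
Ven is on, so Vor activates (Gate 5).
Gate 6: Vor, Hal, and Hex on → Tam on.
Gate 4: Tam and Rho on → Wyn on.
Wyn, Ven, and Vor are on, so Dal activates (Gate 9).
Lio would need Dal and Arc (Gate 7), but Arc never turns on.
Arc would need Tam and Yor (Gate 8), but Yor never turns on.
Hal: reached.
Dal: reached.
Reached: Hal and Dal — 2 of the 4.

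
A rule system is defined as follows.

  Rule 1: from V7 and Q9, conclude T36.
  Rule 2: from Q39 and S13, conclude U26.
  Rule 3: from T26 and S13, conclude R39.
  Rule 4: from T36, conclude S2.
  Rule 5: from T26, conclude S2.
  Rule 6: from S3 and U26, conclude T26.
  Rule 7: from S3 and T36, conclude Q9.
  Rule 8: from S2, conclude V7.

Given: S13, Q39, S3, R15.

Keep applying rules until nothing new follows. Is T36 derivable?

T36 would need V7 and Q9 (Rule 1), but Q9 is never established.

No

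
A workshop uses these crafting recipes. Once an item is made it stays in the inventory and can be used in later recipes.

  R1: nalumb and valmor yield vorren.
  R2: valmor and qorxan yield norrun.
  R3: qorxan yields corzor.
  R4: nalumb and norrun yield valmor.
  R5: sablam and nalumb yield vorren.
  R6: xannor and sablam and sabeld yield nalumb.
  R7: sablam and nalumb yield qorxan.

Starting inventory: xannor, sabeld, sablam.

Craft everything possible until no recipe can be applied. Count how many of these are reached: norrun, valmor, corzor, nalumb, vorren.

Using R6, xannor, sablam, and sabeld make nalumb.
Using R7, sablam and nalumb make qorxan.
sablam and nalumb → vorren (R5).
Using R3, qorxan makes corzor.
norrun would need valmor and qorxan (R2), but valmor is never obtained.
valmor would need nalumb and norrun (R4), but norrun is never obtained.
corzor: reached.
nalumb: reached.
vorren: reached.
Reached: corzor, nalumb, and vorren — 3 of the 5.

3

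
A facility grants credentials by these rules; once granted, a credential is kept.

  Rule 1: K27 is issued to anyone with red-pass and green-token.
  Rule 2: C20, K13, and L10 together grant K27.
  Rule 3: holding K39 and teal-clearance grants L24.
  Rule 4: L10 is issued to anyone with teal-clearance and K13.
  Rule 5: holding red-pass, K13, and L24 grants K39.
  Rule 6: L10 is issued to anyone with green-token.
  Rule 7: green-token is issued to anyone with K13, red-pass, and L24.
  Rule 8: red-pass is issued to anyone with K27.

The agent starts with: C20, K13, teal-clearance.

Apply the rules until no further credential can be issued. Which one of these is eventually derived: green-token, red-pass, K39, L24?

red-pass

Holding teal-clearance and K13 grants L10 (Rule 4).
Holding C20, K13, and L10 grants K27 (Rule 2).
Holding K27 grants red-pass (Rule 8).
green-token would need K13, red-pass, and L24 (Rule 7), but L24 is never granted. L24 would need K39 and teal-clearance (Rule 3), but K39 is never granted. K39 would need red-pass, K13, and L24 (Rule 5), but L24 is never granted.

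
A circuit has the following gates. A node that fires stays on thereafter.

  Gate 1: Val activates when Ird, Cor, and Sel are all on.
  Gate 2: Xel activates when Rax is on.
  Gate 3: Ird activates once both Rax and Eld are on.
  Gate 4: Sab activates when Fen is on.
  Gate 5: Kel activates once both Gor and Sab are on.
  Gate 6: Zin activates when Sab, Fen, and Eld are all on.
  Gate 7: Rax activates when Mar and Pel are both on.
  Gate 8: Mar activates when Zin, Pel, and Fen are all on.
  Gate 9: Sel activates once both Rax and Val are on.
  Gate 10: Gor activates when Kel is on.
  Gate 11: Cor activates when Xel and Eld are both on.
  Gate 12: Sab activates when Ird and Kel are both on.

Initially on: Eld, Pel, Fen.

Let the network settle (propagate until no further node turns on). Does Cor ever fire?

Yes

Fen is on, so Sab activates (Gate 4).
Sab, Fen, and Eld are on, so Zin activates (Gate 6).
Gate 8: Zin, Pel, and Fen on → Mar on.
Mar and Pel are on, so Rax activates (Gate 7).
Rax is on, so Xel activates (Gate 2).
Xel and Eld are on, so Cor activates (Gate 11).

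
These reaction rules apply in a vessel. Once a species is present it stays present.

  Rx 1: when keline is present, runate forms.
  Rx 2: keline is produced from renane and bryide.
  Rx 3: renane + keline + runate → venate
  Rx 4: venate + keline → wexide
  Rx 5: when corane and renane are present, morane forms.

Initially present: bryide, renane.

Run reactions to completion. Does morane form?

No

morane would need corane and renane (Rx 5), but corane never forms.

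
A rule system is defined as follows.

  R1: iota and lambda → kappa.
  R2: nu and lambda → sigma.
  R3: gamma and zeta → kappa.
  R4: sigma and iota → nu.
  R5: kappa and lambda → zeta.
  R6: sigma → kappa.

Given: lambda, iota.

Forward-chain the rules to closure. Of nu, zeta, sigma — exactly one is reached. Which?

From iota and lambda, R1 gives kappa.
kappa and lambda hold, so zeta follows (R5).
nu would need sigma and iota (R4), but sigma is never established. sigma would need nu and lambda (R2), but nu is never established.

zeta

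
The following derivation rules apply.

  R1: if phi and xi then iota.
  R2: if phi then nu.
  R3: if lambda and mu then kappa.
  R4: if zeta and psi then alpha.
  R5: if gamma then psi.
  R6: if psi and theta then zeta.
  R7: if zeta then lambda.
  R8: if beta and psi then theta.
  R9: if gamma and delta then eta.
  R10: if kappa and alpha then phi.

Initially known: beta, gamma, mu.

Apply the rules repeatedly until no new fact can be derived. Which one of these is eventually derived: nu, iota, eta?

gamma holds, so psi follows (R5).
From beta and psi, R8 gives theta.
From psi and theta, R6 gives zeta.
zeta and psi hold, so alpha follows (R4).
From zeta, R7 gives lambda.
lambda and mu hold, so kappa follows (R3).
kappa and alpha hold, so phi follows (R10).
From phi, R2 gives nu.
eta would need gamma and delta (R9), but delta is never established. iota would need phi and xi (R1), but xi is never established.

nu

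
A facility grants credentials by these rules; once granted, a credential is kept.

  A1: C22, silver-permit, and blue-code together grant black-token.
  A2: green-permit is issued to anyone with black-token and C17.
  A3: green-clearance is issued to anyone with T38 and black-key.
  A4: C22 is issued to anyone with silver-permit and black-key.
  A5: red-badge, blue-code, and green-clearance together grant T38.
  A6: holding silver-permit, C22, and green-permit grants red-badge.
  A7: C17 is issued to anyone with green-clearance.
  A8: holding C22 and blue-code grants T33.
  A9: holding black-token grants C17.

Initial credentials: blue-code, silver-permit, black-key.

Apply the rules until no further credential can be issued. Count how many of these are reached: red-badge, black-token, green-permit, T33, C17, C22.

6

Holding silver-permit and black-key grants C22 (A4).
Holding C22 and blue-code grants T33 (A8).
Holding C22, silver-permit, and blue-code grants black-token (A1).
Holding black-token grants C17 (A9).
Holding black-token and C17 grants green-permit (A2).
Holding silver-permit, C22, and green-permit grants red-badge (A6).
red-badge: reached.
black-token: reached.
green-permit: reached.
T33: reached.
C17: reached.
C22: reached.
All 6 are reached.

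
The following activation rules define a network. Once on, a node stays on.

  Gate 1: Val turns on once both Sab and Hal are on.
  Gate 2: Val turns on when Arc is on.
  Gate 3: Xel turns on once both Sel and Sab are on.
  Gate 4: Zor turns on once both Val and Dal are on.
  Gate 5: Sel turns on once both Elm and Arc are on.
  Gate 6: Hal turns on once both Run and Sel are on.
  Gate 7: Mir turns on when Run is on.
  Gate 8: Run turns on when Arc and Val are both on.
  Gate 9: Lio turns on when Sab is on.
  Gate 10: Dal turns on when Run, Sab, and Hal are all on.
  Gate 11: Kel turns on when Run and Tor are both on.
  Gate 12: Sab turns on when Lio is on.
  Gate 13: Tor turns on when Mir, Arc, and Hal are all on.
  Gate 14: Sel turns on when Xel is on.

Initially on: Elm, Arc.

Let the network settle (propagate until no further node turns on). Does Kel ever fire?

Yes

Elm and Arc are on, so Sel turns on (Gate 5).
Arc is on, so Val turns on (Gate 2).
Gate 8: Arc and Val on → Run on.
Run and Sel are on, so Hal turns on (Gate 6).
Gate 7: Run on → Mir on.
Gate 13: Mir, Arc, and Hal on → Tor on.
Run and Tor are on, so Kel turns on (Gate 11).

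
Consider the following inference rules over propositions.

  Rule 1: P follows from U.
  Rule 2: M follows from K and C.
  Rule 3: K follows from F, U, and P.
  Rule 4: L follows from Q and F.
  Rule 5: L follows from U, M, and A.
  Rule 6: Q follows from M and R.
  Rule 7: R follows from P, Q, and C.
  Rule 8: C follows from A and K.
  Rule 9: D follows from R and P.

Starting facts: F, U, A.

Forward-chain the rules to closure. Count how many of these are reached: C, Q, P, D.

From U, Rule 1 gives P.
F, U, and P hold, so K follows (Rule 3).
From A and K, Rule 8 gives C.
C: reached.
Q would need M and R (Rule 6), but R is never established.
P: reached.
D would need R and P (Rule 9), but R is never established.
Reached: C and P — 2 of the 4.

2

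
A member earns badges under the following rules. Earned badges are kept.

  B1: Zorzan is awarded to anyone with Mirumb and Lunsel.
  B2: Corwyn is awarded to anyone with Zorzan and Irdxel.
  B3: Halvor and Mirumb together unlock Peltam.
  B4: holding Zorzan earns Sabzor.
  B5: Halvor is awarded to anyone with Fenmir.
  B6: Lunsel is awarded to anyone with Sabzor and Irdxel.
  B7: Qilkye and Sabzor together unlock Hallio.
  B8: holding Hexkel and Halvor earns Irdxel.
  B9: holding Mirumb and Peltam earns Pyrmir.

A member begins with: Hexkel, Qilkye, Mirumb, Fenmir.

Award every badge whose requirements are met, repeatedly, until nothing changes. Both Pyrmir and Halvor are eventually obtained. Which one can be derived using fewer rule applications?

Halvor: With Fenmir, Halvor is earned (B5). [1 rule application]
Pyrmir: With Fenmir, Halvor is earned (B5). With Halvor and Mirumb, Peltam is earned (B3). With Mirumb and Peltam, Pyrmir is earned (B9). [3 rule applications]
Halvor needs fewer.

Halvor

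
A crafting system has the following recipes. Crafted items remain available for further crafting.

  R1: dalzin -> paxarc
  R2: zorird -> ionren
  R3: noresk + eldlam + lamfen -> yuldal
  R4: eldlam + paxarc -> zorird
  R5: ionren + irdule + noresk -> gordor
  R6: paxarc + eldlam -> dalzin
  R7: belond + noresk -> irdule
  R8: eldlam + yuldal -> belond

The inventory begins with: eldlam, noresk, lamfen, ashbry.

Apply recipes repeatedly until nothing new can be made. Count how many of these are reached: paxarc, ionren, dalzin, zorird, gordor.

paxarc would need dalzin (R1), but dalzin is never obtained.
ionren would need zorird (R2), but zorird is never obtained.
dalzin would need paxarc and eldlam (R6), but paxarc is never obtained.
zorird would need eldlam and paxarc (R4), but paxarc is never obtained.
gordor would need ionren, irdule, and noresk (R5), but ionren is never obtained.
None of the 5 are reached.

0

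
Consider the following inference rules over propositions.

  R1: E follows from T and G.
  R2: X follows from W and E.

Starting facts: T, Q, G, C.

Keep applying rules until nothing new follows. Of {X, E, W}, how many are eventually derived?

From T and G, R1 gives E.
X would need W and E (R2), but W is never established.
E: reached.
No rule produces W, and it is not given.
Reached: E — 1 of the 3.

1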